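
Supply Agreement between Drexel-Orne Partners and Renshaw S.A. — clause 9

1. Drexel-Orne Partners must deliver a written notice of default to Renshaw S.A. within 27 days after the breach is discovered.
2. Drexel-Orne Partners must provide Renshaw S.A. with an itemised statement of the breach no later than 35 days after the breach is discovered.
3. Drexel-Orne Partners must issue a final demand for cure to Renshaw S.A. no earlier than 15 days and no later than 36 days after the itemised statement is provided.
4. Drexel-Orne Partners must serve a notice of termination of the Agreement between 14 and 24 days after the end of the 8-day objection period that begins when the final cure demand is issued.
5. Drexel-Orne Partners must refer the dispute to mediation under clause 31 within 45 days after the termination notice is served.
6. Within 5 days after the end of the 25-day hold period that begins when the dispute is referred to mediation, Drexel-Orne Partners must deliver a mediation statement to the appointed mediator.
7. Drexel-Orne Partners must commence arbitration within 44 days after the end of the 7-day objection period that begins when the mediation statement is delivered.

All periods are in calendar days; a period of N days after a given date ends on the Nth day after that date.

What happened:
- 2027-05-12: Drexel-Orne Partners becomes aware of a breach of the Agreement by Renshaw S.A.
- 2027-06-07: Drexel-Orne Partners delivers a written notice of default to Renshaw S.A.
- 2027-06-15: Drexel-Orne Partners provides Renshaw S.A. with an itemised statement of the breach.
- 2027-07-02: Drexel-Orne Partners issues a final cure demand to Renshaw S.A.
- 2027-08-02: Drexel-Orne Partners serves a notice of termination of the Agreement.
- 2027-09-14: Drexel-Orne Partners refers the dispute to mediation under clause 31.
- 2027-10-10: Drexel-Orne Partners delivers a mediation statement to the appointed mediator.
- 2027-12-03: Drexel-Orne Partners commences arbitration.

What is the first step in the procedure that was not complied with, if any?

Step 7

Step 1 — counting 27 days from 2027-05-12 (when the breach is discovered) gives a deadline of 2027-06-08; done 2027-06-07 — timely.
Step 2 — counting 35 days from 2027-05-12 (when the breach is discovered) gives a deadline of 2027-06-16; 2027-06-15 is within that limit.
Step 3 — 15 and 36 days from 2027-06-15 (when the itemised statement is provided) are 2027-06-30 and 2027-07-21 respectively; done 2027-07-02, which is between those dates.
Step 4 — 14 and 24 days from 2027-07-10 (end of the 8-day objection period, which began when the final cure demand is issued on 2027-07-02) are 2027-07-24 and 2027-08-03 respectively; done 2027-08-02, which is between those dates.
Step 5 — counting 45 days from 2027-08-02 (when the termination notice is served) gives a deadline of 2027-09-16; completed 2027-09-14, before the deadline.
Step 6 — counting 5 days from 2027-10-09 (end of the 25-day hold period, which began when the dispute is referred to mediation on 2027-09-14) gives a deadline of 2027-10-14; done 2027-10-10 — timely.
Step 7 — counting 44 days from 2027-10-17 (end of the 7-day objection period, which began when the mediation statement is delivered on 2027-10-10) gives a deadline of 2027-11-30; not done until 2027-12-03, 3 days after the deadline.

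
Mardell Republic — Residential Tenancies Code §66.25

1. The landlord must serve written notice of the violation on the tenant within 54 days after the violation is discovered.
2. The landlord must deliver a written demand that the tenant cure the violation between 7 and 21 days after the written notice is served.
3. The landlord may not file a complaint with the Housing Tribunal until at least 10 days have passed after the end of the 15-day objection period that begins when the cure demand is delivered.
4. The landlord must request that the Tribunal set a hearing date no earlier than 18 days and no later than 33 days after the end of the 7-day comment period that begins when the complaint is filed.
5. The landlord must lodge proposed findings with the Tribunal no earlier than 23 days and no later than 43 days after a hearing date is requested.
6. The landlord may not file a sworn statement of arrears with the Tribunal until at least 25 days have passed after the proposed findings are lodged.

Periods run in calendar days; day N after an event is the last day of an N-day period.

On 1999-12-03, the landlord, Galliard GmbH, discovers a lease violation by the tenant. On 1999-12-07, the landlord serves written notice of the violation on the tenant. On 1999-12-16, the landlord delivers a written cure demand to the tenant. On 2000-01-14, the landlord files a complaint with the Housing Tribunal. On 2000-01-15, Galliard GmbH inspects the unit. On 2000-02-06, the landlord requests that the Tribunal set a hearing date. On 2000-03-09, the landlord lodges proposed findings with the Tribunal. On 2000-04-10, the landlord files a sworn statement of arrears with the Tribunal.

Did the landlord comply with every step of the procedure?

No

(1) due by 1999-12-03 + 54 days = 2000-01-26; done 1999-12-07 — timely.
(2) the permitted window runs from 1999-12-07 + 7 = 1999-12-14 to 1999-12-07 + 21 = 1999-12-28; 1999-12-16 falls inside that range.
(3) permitted from 1999-12-31 + 10 days = 2000-01-10 onward; done 2000-01-14 — permitted.
(4) the permitted window runs from 2000-01-21 + 18 = 2000-02-08 to 2000-01-21 + 33 = 2000-02-23; done 2000-02-06 — 2 days before the window opened.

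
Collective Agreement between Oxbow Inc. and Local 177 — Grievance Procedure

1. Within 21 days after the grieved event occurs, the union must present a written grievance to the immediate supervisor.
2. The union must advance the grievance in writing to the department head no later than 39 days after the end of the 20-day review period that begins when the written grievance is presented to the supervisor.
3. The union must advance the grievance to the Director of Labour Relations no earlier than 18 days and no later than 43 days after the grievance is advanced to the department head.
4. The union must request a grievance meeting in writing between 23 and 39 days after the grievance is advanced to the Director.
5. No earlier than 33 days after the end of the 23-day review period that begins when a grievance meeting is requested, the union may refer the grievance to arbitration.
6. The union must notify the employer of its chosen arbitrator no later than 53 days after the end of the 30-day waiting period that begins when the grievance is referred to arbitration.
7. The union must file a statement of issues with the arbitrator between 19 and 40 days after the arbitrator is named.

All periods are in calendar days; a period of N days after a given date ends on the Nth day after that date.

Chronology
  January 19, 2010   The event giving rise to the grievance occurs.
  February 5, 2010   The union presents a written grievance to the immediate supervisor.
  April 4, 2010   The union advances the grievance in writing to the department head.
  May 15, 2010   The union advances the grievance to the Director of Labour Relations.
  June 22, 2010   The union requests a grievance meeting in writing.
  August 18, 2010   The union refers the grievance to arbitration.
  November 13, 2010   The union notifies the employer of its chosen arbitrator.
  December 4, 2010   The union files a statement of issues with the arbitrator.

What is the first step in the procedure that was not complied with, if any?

Step 6

Step 1: 21 days after January 19, 2010 (when the grieved event occurs) is February 9, 2010; February 5, 2010 is within that limit.
Step 2: 39 days after February 25, 2010 (end of the 20-day review period, which began when the written grievance is presented to the supervisor on February 5, 2010) is April 5, 2010; April 4, 2010 is within that limit.
Step 3: the window is 18–43 days after April 4, 2010 (when the grievance is advanced to the department head), so April 22, 2010 through May 17, 2010; May 15, 2010 falls inside that range.
Step 4: the window is 23–39 days after May 15, 2010 (when the grievance is advanced to the Director), so June 7, 2010 through June 23, 2010; June 22, 2010 falls inside that range.
Step 5: the earliest permitted date is 33 days after July 15, 2010 (end of the 23-day review period, which began when a grievance meeting is requested on June 22, 2010), i.e. August 17, 2010; August 18, 2010 is on or after that date.
Step 6: 53 days after September 17, 2010 (end of the 30-day waiting period, which began when the grievance is referred to arbitration on August 18, 2010) is November 9, 2010; not done until November 13, 2010, 4 days after the deadline.
No need to go further; step 6 was not satisfied.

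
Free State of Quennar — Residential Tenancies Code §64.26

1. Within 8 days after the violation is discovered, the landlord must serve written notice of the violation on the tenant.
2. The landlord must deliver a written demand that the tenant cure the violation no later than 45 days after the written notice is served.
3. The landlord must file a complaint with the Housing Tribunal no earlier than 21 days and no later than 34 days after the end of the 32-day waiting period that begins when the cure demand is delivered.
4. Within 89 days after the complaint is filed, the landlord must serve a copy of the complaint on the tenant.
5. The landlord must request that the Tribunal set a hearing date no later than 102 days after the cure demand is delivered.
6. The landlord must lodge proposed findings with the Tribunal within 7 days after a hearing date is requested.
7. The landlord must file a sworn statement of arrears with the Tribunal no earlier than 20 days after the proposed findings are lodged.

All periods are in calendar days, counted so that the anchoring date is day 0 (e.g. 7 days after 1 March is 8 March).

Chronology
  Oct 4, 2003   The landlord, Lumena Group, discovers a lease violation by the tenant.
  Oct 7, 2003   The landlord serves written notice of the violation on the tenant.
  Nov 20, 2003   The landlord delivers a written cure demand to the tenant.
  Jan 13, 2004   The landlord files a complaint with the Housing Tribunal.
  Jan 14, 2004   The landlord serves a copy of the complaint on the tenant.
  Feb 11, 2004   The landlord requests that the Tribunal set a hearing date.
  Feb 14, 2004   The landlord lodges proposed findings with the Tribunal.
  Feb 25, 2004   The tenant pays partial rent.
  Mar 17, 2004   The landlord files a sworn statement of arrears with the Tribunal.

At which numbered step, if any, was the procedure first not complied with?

None — every step was satisfied

Step 1: 8 days after Oct 4, 2003 (when the violation is discovered) is Oct 12, 2003; done Oct 7, 2003 — timely.
Step 2: 45 days after Oct 7, 2003 (when the written notice is served) is Nov 21, 2003; Nov 20, 2003 is within that limit.
Step 3: the window is 21–34 days after Dec 22, 2003 (end of the 32-day waiting period, which began when the cure demand is delivered on Nov 20, 2003), so Jan 12, 2004 through Jan 25, 2004; done Jan 13, 2004, which is between those dates.
Step 4: 89 days after Jan 13, 2004 (when the complaint is filed) is Apr 11, 2004; done Jan 14, 2004 — timely.
Step 5: 102 days after Nov 20, 2003 (when the cure demand is delivered) is Mar 1, 2004; completed Feb 11, 2004, before the deadline.
Step 6: 7 days after Feb 11, 2004 (when a hearing date is requested) is Feb 18, 2004; Feb 14, 2004 is within that limit.
Step 7: the earliest permitted date is 20 days after Feb 14, 2004 (when the proposed findings are lodged), i.e. Mar 5, 2004; done Mar 17, 2004, after the minimum wait.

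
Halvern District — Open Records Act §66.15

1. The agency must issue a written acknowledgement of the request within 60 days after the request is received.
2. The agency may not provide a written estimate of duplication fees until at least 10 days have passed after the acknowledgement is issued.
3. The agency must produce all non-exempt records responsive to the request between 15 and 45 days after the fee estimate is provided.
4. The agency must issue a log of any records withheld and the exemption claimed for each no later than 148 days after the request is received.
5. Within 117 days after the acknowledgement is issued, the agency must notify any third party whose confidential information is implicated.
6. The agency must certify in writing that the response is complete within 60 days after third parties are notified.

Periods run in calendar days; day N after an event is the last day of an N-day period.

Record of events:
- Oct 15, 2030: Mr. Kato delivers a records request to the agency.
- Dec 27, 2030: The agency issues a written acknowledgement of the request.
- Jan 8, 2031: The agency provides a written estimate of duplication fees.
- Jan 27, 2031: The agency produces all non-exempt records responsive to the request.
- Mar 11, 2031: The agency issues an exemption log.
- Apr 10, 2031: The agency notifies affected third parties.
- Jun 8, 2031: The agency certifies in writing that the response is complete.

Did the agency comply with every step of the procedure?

No

(1) due by Oct 15, 2030 + 60 days = Dec 14, 2030; Dec 27, 2030 misses that deadline by 13 days.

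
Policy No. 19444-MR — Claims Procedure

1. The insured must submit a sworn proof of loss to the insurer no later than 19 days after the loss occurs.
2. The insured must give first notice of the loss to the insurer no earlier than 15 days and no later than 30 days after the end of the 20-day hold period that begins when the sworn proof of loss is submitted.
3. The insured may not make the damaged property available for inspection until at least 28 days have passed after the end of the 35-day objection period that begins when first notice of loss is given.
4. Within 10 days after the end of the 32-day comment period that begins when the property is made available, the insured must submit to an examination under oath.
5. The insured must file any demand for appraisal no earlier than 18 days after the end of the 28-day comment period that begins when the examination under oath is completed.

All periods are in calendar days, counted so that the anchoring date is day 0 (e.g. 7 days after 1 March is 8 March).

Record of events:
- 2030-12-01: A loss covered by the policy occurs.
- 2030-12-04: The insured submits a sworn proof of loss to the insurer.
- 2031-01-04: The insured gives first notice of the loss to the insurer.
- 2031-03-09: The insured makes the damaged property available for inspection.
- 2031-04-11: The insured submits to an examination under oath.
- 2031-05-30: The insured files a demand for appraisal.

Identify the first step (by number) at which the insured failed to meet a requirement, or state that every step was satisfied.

Step 1 — counting 19 days from 2030-12-01 (when the loss occurs) gives a deadline of 2030-12-20; 2030-12-04 is within that limit.
Step 2 — 15 and 30 days from 2030-12-24 (end of the 20-day hold period, which began when the sworn proof of loss is submitted on 2030-12-04) are 2031-01-08 and 2031-01-23 respectively; done 2031-01-04 — 4 days before the window opened.

Step 2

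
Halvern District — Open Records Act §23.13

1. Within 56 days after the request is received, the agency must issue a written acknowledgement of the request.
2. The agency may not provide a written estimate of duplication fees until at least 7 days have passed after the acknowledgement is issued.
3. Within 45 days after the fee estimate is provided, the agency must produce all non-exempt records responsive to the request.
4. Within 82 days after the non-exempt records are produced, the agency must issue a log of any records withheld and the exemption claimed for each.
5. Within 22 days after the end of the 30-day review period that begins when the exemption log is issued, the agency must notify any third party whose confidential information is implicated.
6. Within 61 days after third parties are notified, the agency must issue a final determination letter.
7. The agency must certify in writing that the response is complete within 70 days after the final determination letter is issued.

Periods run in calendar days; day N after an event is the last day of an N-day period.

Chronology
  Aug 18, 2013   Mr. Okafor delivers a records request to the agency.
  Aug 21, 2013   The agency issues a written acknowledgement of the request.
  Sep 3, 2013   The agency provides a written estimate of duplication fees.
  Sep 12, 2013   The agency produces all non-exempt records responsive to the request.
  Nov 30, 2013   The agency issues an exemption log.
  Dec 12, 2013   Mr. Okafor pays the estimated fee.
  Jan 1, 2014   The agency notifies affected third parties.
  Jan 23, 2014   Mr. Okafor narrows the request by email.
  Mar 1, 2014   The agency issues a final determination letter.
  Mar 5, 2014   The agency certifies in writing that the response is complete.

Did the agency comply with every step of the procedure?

Yes

Step 1: 56 days after Aug 18, 2013 (when the request is received) is Oct 13, 2013; completed Aug 21, 2013, before the deadline.
Step 2: the earliest permitted date is 7 days after Aug 21, 2013 (when the acknowledgement is issued), i.e. Aug 28, 2013; done Sep 3, 2013, after the minimum wait.
Step 3: 45 days after Sep 3, 2013 (when the fee estimate is provided) is Oct 18, 2013; done Sep 12, 2013 — timely.
Step 4: 82 days after Sep 12, 2013 (when the non-exempt records are produced) is Dec 3, 2013; Nov 30, 2013 is within that limit.
Step 5: 22 days after Dec 30, 2013 (end of the 30-day review period, which began when the exemption log is issued on Nov 30, 2013) is Jan 21, 2014; Jan 1, 2014 is within that limit.
Step 6: 61 days after Jan 1, 2014 (when third parties are notified) is Mar 3, 2014; Mar 1, 2014 is within that limit.
Step 7: 70 days after Mar 1, 2014 (when the final determination letter is issued) is May 10, 2014; Mar 5, 2014 is within that limit.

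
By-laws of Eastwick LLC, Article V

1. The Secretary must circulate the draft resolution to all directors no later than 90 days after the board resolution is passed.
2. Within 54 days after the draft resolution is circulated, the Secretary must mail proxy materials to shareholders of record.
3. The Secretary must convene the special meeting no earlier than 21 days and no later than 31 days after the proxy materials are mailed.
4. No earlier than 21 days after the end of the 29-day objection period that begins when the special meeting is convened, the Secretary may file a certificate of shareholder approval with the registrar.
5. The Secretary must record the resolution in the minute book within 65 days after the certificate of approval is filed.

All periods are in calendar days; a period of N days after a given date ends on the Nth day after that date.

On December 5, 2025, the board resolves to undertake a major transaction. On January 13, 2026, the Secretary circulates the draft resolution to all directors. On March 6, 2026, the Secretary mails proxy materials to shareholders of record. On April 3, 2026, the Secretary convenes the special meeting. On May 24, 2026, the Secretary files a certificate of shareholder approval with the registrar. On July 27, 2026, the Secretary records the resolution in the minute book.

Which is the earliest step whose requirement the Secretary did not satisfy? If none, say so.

None — every step was satisfied

Step 1 — counting 90 days from December 5, 2025 (when the board resolution is passed) gives a deadline of March 5, 2026; completed January 13, 2026, before the deadline.
Step 2 — counting 54 days from January 13, 2026 (when the draft resolution is circulated) gives a deadline of March 8, 2026; completed March 6, 2026, before the deadline.
Step 3 — 21 and 31 days from March 6, 2026 (when the proxy materials are mailed) are March 27, 2026 and April 6, 2026 respectively; April 3, 2026 falls inside that range.
Step 4 — must wait 21 days from May 2, 2026 (end of the 29-day objection period, which began when the special meeting is convened on April 3, 2026), so not before May 23, 2026; May 24, 2026 is on or after that date.
Step 5 — counting 65 days from May 24, 2026 (when the certificate of approval is filed) gives a deadline of July 28, 2026; completed July 27, 2026, before the deadline.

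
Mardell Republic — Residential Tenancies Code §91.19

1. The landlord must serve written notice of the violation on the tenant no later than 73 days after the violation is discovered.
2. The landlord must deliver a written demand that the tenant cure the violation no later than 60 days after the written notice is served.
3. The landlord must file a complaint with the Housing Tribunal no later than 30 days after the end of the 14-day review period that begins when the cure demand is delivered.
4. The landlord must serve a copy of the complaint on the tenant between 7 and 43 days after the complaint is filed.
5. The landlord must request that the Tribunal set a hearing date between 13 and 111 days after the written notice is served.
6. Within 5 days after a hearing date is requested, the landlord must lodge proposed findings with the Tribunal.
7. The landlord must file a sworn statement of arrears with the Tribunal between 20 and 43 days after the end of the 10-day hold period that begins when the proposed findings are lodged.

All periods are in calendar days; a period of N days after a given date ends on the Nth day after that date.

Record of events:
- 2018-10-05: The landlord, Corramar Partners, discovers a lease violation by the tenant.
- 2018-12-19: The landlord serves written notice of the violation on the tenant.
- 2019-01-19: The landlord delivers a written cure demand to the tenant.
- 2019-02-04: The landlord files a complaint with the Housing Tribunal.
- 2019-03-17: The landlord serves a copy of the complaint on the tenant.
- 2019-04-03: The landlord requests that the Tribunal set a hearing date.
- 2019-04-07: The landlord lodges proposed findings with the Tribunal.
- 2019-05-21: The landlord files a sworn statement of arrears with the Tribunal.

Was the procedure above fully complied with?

(1) due by 2018-10-05 + 73 days = 2018-12-17; done 2018-12-19 — 2 days late.

No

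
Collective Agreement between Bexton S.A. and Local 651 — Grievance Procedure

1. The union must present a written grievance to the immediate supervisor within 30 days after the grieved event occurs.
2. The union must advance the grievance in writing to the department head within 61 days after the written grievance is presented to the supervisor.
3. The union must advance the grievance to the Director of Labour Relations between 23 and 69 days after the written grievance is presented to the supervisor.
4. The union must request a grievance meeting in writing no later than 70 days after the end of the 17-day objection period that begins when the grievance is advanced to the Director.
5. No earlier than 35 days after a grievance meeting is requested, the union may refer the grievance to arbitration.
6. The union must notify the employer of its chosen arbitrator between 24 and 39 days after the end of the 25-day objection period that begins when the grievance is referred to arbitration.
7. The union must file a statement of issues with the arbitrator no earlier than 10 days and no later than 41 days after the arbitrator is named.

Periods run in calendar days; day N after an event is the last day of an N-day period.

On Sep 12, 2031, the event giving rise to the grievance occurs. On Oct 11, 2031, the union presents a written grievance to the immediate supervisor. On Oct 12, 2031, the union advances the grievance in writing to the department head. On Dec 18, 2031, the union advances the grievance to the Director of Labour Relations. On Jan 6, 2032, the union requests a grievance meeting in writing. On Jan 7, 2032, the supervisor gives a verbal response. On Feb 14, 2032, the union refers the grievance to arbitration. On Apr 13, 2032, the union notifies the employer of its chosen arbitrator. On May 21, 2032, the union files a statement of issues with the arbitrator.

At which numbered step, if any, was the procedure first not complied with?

None — every step was satisfied

Step 1: 30 days after Sep 12, 2031 (when the grieved event occurs) is Oct 12, 2031; completed Oct 11, 2031, before the deadline.
Step 2: 61 days after Oct 11, 2031 (when the written grievance is presented to the supervisor) is Dec 11, 2031; Oct 12, 2031 is within that limit.
Step 3: the window is 23–69 days after Oct 11, 2031 (when the written grievance is presented to the supervisor), so Nov 3, 2031 through Dec 19, 2031; done Dec 18, 2031 — within the window.
Step 4: 70 days after Jan 4, 2032 (end of the 17-day objection period, which began when the grievance is advanced to the Director on Dec 18, 2031) is Mar 14, 2032; done Jan 6, 2032 — timely.
Step 5: the earliest permitted date is 35 days after Jan 6, 2032 (when a grievance meeting is requested), i.e. Feb 10, 2032; Feb 14, 2032 is on or after that date.
Step 6: the window is 24–39 days after Mar 10, 2032 (end of the 25-day objection period, which began when the grievance is referred to arbitration on Feb 14, 2032), so Apr 3, 2032 through Apr 18, 2032; done Apr 13, 2032 — within the window.
Step 7: the window is 10–41 days after Apr 13, 2032 (when the arbitrator is named), so Apr 23, 2032 through May 24, 2032; May 21, 2032 falls inside that range.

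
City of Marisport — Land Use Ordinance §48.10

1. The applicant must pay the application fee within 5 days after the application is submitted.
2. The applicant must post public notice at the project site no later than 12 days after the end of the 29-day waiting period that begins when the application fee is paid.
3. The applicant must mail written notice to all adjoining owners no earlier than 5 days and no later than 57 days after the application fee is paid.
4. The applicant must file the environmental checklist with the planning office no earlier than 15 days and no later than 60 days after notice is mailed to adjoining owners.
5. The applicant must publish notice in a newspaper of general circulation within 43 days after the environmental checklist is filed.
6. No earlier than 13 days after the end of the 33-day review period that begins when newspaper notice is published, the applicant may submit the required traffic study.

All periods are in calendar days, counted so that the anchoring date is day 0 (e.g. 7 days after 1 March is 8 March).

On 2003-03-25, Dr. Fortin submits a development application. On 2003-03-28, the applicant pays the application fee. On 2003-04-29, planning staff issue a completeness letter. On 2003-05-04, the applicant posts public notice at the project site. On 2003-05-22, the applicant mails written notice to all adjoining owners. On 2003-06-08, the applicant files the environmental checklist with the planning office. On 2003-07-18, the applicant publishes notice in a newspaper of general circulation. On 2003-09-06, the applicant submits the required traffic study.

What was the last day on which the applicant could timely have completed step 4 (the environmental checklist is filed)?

2003-07-21

Step 4 runs from 2003-05-22, when notice is mailed to adjoining owners. The window is 15–60 days after 2003-05-22; it closes on 2003-07-21.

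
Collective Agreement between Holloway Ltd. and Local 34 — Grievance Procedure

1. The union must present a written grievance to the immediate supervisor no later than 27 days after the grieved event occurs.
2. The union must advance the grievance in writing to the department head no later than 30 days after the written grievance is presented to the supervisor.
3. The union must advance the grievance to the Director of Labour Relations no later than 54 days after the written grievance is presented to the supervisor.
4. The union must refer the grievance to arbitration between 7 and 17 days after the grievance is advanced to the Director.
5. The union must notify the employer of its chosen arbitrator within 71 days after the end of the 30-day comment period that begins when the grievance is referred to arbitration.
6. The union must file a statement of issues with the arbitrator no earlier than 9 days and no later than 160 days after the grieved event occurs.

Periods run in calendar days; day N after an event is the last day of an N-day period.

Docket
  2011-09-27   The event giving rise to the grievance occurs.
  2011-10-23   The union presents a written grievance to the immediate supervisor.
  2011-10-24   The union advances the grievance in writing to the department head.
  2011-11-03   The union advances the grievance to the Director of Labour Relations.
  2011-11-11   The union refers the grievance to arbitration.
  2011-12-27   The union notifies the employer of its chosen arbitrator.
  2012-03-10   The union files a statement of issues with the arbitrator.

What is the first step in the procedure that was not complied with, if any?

Step 1 — counting 27 days from 2011-09-27 (when the grieved event occurs) gives a deadline of 2011-10-24; done 2011-10-23 — timely.
Step 2 — counting 30 days from 2011-10-23 (when the written grievance is presented to the supervisor) gives a deadline of 2011-11-22; completed 2011-10-24, before the deadline.
Step 3 — counting 54 days from 2011-10-23 (when the written grievance is presented to the supervisor) gives a deadline of 2011-12-16; done 2011-11-03 — timely.
Step 4 — 7 and 17 days from 2011-11-03 (when the grievance is advanced to the Director) are 2011-11-10 and 2011-11-20 respectively; done 2011-11-11, which is between those dates.
Step 5 — counting 71 days from 2011-12-11 (end of the 30-day comment period, which began when the grievance is referred to arbitration on 2011-11-11) gives a deadline of 2012-02-20; done 2011-12-27 — timely.
Step 6 — 9 and 160 days from 2011-09-27 (when the grieved event occurs) are 2011-10-06 and 2012-03-05 respectively; done 2012-03-10 — 5 days after the window closed.

Step 6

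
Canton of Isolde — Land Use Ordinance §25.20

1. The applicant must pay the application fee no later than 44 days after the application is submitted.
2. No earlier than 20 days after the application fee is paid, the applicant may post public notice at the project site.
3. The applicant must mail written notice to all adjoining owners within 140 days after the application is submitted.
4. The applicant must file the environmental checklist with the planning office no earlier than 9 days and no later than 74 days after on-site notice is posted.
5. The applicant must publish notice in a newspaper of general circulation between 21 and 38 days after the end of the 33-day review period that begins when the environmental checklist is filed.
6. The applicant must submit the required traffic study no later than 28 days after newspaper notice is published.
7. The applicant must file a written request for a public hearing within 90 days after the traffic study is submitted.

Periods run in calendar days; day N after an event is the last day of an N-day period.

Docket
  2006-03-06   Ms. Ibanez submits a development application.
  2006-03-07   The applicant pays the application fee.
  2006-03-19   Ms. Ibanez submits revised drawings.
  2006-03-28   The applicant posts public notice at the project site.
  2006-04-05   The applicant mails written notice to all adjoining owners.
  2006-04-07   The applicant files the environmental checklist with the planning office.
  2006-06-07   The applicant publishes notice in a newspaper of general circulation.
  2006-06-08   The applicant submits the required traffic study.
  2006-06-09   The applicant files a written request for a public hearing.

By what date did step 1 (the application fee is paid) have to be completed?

2006-04-19

Step 1 runs from 2006-03-06, when the application is submitted. 44 days after 2006-03-06 is 2006-04-19.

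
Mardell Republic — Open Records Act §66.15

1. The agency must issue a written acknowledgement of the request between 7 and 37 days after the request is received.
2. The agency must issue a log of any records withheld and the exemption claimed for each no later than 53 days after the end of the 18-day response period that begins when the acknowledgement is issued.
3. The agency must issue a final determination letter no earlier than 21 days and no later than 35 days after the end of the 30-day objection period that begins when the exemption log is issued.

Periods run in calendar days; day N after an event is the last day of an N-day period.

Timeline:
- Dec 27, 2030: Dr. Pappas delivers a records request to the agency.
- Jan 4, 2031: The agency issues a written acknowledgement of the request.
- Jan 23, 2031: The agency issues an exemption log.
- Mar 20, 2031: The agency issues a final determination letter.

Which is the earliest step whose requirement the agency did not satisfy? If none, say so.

Step 1: the window is 7–37 days after Dec 27, 2030 (when the request is received), so Jan 3, 2031 through Feb 2, 2031; done Jan 4, 2031 — within the window.
Step 2: 53 days after Jan 22, 2031 (end of the 18-day response period, which began when the acknowledgement is issued on Jan 4, 2031) is Mar 16, 2031; Jan 23, 2031 is within that limit.
Step 3: the window is 21–35 days after Feb 22, 2031 (end of the 30-day objection period, which began when the exemption log is issued on Jan 23, 2031), so Mar 15, 2031 through Mar 29, 2031; Mar 20, 2031 falls inside that range.

None — every step was satisfied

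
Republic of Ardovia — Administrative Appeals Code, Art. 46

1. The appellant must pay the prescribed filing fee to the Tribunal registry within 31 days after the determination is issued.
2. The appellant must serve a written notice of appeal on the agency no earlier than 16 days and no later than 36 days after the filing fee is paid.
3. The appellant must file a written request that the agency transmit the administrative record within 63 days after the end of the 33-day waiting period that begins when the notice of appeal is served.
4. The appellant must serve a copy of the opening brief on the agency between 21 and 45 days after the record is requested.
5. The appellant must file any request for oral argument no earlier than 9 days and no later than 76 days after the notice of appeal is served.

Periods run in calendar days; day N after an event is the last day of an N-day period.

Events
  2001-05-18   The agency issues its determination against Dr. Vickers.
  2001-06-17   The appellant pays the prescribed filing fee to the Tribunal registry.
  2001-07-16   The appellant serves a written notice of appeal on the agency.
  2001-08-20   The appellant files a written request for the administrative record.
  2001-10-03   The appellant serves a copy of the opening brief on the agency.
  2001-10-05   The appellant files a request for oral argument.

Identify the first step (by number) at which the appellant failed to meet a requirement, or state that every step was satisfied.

Step 1: 31 days after 2001-05-18 (when the determination is issued) is 2001-06-18; 2001-06-17 is within that limit.
Step 2: the window is 16–36 days after 2001-06-17 (when the filing fee is paid), so 2001-07-03 through 2001-07-23; done 2001-07-16 — within the window.
Step 3: 63 days after 2001-08-18 (end of the 33-day waiting period, which began when the notice of appeal is served on 2001-07-16) is 2001-10-20; 2001-08-20 is within that limit.
Step 4: the window is 21–45 days after 2001-08-20 (when the record is requested), so 2001-09-10 through 2001-10-04; done 2001-10-03 — within the window.
Step 5: the window is 9–76 days after 2001-07-16 (when the notice of appeal is served), so 2001-07-25 through 2001-09-30; 2001-10-05 is 5 days past the end of the window.
Later steps need not be reached.

Step 5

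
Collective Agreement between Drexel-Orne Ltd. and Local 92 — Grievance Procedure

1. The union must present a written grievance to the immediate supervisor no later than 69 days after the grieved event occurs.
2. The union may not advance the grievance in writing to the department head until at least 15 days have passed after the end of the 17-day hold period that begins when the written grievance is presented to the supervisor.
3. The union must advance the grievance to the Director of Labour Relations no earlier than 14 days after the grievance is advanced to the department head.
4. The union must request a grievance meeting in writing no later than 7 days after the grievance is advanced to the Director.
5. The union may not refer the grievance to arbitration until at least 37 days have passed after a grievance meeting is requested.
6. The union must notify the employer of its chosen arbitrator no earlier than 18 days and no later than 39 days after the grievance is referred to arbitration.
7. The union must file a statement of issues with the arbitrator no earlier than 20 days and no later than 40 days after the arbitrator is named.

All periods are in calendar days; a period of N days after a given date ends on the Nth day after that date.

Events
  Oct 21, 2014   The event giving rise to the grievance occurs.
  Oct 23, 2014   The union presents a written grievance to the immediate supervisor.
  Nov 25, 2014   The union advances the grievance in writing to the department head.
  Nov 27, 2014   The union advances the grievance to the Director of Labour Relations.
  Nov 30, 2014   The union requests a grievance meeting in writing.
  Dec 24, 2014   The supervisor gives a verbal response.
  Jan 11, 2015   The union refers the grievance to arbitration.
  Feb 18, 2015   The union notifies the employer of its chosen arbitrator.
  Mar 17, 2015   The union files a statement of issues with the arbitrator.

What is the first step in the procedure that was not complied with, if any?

Step 1 — counting 69 days from Oct 21, 2014 (when the grieved event occurs) gives a deadline of Dec 29, 2014; completed Oct 23, 2014, before the deadline.
Step 2 — must wait 15 days from Nov 9, 2014 (end of the 17-day hold period, which began when the written grievance is presented to the supervisor on Oct 23, 2014), so not before Nov 24, 2014; done Nov 25, 2014 — permitted.
Step 3 — must wait 14 days from Nov 25, 2014 (when the grievance is advanced to the department head), so not before Dec 9, 2014; done Nov 27, 2014 — 12 days too early.

Step 3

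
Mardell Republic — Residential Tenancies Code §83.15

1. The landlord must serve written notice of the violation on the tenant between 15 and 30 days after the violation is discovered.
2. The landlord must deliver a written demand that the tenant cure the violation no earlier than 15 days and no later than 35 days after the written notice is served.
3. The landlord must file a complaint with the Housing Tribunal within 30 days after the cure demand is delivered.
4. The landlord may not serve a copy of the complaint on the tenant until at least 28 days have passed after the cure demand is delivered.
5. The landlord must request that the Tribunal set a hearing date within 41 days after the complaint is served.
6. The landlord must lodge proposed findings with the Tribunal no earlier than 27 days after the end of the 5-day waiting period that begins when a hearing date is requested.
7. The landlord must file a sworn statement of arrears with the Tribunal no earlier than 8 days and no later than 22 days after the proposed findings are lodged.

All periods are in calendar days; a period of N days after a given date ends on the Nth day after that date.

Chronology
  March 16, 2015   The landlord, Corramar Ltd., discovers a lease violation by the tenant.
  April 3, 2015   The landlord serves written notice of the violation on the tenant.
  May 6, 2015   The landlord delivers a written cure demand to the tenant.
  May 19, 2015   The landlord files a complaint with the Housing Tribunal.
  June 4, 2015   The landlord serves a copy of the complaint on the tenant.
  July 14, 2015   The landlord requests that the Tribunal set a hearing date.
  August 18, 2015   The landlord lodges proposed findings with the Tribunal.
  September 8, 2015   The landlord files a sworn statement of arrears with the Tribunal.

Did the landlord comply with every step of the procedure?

Step 1: the window is 15–30 days after March 16, 2015 (when the violation is discovered), so March 31, 2015 through April 15, 2015; done April 3, 2015, which is between those dates.
Step 2: the window is 15–35 days after April 3, 2015 (when the written notice is served), so April 18, 2015 through May 8, 2015; done May 6, 2015 — within the window.
Step 3: 30 days after May 6, 2015 (when the cure demand is delivered) is June 5, 2015; May 19, 2015 is within that limit.
Step 4: the earliest permitted date is 28 days after May 6, 2015 (when the cure demand is delivered), i.e. June 3, 2015; June 4, 2015 is on or after that date.
Step 5: 41 days after June 4, 2015 (when the complaint is served) is July 15, 2015; completed July 14, 2015, before the deadline.
Step 6: the earliest permitted date is 27 days after July 19, 2015 (end of the 5-day waiting period, which began when a hearing date is requested on July 14, 2015), i.e. August 15, 2015; done August 18, 2015, after the minimum wait.
Step 7: the window is 8–22 days after August 18, 2015 (when the proposed findings are lodged), so August 26, 2015 through September 9, 2015; done September 8, 2015 — within the window.

Yes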